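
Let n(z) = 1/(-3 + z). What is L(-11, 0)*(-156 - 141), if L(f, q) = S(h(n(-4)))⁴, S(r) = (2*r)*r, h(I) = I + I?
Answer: -1216512/5764801 ≈ -0.21102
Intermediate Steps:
h(I) = 2*I
S(r) = 2*r²
L(f, q) = 4096/5764801 (L(f, q) = (2*(2/(-3 - 4))²)⁴ = (2*(2/(-7))²)⁴ = (2*(2*(-⅐))²)⁴ = (2*(-2/7)²)⁴ = (2*(4/49))⁴ = (8/49)⁴ = 4096/5764801)
L(-11, 0)*(-156 - 141) = 4096*(-156 - 141)/5764801 = (4096/5764801)*(-297) = -1216512/5764801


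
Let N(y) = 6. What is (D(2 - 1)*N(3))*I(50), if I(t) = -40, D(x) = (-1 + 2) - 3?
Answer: 480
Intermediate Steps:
D(x) = -2 (D(x) = 1 - 3 = -2)
(D(2 - 1)*N(3))*I(50) = -2*6*(-40) = -12*(-40) = 480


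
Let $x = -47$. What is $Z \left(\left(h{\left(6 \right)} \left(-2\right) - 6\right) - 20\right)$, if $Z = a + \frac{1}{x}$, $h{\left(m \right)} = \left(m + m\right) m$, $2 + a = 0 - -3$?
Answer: $- \frac{7820}{47} \approx -166.38$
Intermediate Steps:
$a = 1$ ($a = -2 + \left(0 - -3\right) = -2 + \left(0 + 3\right) = -2 + 3 = 1$)
$h{\left(m \right)} = 2 m^{2}$ ($h{\left(m \right)} = 2 m m = 2 m^{2}$)
$Z = \frac{46}{47}$ ($Z = 1 + \frac{1}{-47} = 1 - \frac{1}{47} = \frac{46}{47} \approx 0.97872$)
$Z \left(\left(h{\left(6 \right)} \left(-2\right) - 6\right) - 20\right) = \frac{46 \left(\left(2 \cdot 6^{2} \left(-2\right) - 6\right) - 20\right)}{47} = \frac{46 \left(\left(2 \cdot 36 \left(-2\right) - 6\right) - 20\right)}{47} = \frac{46 \left(\left(72 \left(-2\right) - 6\right) - 20\right)}{47} = \frac{46 \left(\left(-144 - 6\right) - 20\right)}{47} = \frac{46 \left(-150 - 20\right)}{47} = \frac{46}{47} \left(-170\right) = - \frac{7820}{47}$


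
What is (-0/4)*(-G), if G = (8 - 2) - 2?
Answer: 0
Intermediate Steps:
G = 4 (G = 6 - 2 = 4)
(-0/4)*(-G) = (-0/4)*(-1*4) = -0/4*(-4) = -1*0*(-4) = 0*(-4) = 0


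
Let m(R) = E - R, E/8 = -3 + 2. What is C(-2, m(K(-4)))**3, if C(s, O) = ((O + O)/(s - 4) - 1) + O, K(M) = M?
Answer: -1331/27 ≈ -49.296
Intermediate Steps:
E = -8 (E = 8*(-3 + 2) = 8*(-1) = -8)
m(R) = -8 - R
C(s, O) = -1 + O + 2*O/(-4 + s) (C(s, O) = ((2*O)/(-4 + s) - 1) + O = (2*O/(-4 + s) - 1) + O = (-1 + 2*O/(-4 + s)) + O = -1 + O + 2*O/(-4 + s))
C(-2, m(K(-4)))**3 = ((4 - 1*(-2) - 2*(-8 - 1*(-4)) + (-8 - 1*(-4))*(-2))/(-4 - 2))**3 = ((4 + 2 - 2*(-8 + 4) + (-8 + 4)*(-2))/(-6))**3 = (-(4 + 2 - 2*(-4) - 4*(-2))/6)**3 = (-(4 + 2 + 8 + 8)/6)**3 = (-1/6*22)**3 = (-11/3)**3 = -1331/27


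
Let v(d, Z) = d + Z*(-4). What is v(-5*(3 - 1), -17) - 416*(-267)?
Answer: 111130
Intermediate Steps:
v(d, Z) = d - 4*Z
v(-5*(3 - 1), -17) - 416*(-267) = (-5*(3 - 1) - 4*(-17)) - 416*(-267) = (-5*2 + 68) + 111072 = (-10 + 68) + 111072 = 58 + 111072 = 111130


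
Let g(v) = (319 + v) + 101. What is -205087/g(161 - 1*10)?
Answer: -205087/571 ≈ -359.17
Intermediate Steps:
g(v) = 420 + v
-205087/g(161 - 1*10) = -205087/(420 + (161 - 1*10)) = -205087/(420 + (161 - 10)) = -205087/(420 + 151) = -205087/571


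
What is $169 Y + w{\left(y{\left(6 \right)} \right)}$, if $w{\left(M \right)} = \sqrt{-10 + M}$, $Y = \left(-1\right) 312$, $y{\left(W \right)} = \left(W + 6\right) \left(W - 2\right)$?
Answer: $-52728 + \sqrt{38} \approx -52722.0$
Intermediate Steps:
$y{\left(W \right)} = \left(-2 + W\right) \left(6 + W\right)$ ($y{\left(W \right)} = \left(6 + W\right) \left(-2 + W\right) = \left(-2 + W\right) \left(6 + W\right)$)
$Y = -312$
$169 Y + w{\left(y{\left(6 \right)} \right)} = 169 \left(-312\right) + \sqrt{-10 + \left(-12 + 6^{2} + 4 \cdot 6\right)} = -52728 + \sqrt{-10 + \left(-12 + 36 + 24\right)} = -52728 + \sqrt{-10 + 48} = -52728 + \sqrt{38}$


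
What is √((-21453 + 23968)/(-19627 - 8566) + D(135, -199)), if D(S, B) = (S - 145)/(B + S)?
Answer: √28186010/20504 ≈ 0.25893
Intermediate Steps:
D(S, B) = (-145 + S)/(B + S)
√((-21453 + 23968)/(-19627 - 8566) + D(135, -199)) = √((-21453 + 23968)/(-19627 - 8566) + (-145 + 135)/(-199 + 135)) = √(2515/(-28193) - 10/(-64)) = √(2515*(-1/28193) - 1/64*(-10)) = √(-2515/28193 + 5/32) = √(60485/902176) = √28186010/20504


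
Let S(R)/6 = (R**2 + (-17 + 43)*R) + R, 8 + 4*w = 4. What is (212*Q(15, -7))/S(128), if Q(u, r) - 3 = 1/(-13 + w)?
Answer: 2173/416640 ≈ 0.0052155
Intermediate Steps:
w = -1 (w = -2 + (1/4)*4 = -2 + 1 = -1)
S(R) = 6*R**2 + 162*R (S(R) = 6*((R**2 + (-17 + 43)*R) + R) = 6*((R**2 + 26*R) + R) = 6*(R**2 + 27*R) = 6*R**2 + 162*R)
Q(u, r) = 41/14 (Q(u, r) = 3 + 1/(-13 - 1) = 3 + 1/(-14) = 3 - 1/14 = 41/14)
(212*Q(15, -7))/S(128) = (212*(41/14))/((6*128*(27 + 128))) = 4346/(7*((6*128*155))) = (4346/7)/119040 = (4346/7)*(1/119040) = 2173/416640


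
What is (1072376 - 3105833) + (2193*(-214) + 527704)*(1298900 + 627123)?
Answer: 112481561789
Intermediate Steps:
(1072376 - 3105833) + (2193*(-214) + 527704)*(1298900 + 627123) = -2033457 + (-469302 + 527704)*1926023 = -2033457 + 58402*1926023 = -2033457 + 112483595246 = 112481561789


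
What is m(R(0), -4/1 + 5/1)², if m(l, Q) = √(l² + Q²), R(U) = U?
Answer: 1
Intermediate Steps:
m(l, Q) = √(Q² + l²)
m(R(0), -4/1 + 5/1)² = (√((-4/1 + 5/1)² + 0²))² = (√((-4*1 + 5*1)² + 0))² = (√((-4 + 5)² + 0))² = (√(1² + 0))² = (√(1 + 0))² = (√1)² = 1² = 1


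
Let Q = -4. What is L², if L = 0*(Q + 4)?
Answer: 0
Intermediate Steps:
L = 0 (L = 0*(-4 + 4) = 0*0 = 0)
L² = 0² = 0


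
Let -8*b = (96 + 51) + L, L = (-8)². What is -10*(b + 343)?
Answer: -12665/4 ≈ -3166.3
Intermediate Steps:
L = 64
b = -211/8 (b = -((96 + 51) + 64)/8 = -(147 + 64)/8 = -⅛*211 = -211/8 ≈ -26.375)
-10*(b + 343) = -10*(-211/8 + 343) = -10*2533/8 = -12665/4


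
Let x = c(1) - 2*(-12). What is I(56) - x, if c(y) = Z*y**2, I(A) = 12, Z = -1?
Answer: -11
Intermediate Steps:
c(y) = -y**2
x = 23 (x = -1*1**2 - 2*(-12) = -1*1 + 24 = -1 + 24 = 23)
I(56) - x = 12 - 1*23 = 12 - 23 = -11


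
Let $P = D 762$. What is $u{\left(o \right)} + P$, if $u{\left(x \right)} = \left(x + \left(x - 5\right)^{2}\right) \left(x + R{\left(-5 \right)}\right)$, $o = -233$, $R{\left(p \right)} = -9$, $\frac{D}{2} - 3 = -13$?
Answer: $-13666702$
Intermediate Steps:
$D = -20$ ($D = 6 + 2 \left(-13\right) = 6 - 26 = -20$)
$P = -15240$ ($P = \left(-20\right) 762 = -15240$)
$u{\left(x \right)} = \left(-9 + x\right) \left(x + \left(-5 + x\right)^{2}\right)$ ($u{\left(x \right)} = \left(x + \left(x - 5\right)^{2}\right) \left(x - 9\right) = \left(x + \left(-5 + x\right)^{2}\right) \left(-9 + x\right) = \left(-9 + x\right) \left(x + \left(-5 + x\right)^{2}\right)$)
$u{\left(o \right)} + P = \left(-225 + \left(-233\right)^{3} - 18 \left(-233\right)^{2} + 106 \left(-233\right)\right) - 15240 = \left(-225 - 12649337 - 977202 - 24698\right) - 15240 = -13651462 - 15240 = -13666702$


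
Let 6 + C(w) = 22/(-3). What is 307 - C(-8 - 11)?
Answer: 961/3 ≈ 320.33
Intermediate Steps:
C(w) = -40/3 (C(w) = -6 + 22/(-3) = -6 + 22*(-⅓) = -6 - 22/3 = -40/3)
307 - C(-8 - 11) = 307 - 1*(-40/3) = 307 + 40/3 = 961/3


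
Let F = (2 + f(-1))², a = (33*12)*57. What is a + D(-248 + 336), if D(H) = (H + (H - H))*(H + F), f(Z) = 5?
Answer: 34628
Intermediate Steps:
a = 22572 (a = 396*57 = 22572)
F = 49 (F = (2 + 5)² = 7² = 49)
D(H) = H*(49 + H) (D(H) = (H + (H - H))*(H + 49) = (H + 0)*(49 + H) = H*(49 + H))
a + D(-248 + 336) = 22572 + (-248 + 336)*(49 + (-248 + 336)) = 22572 + 88*(49 + 88) = 22572 + 88*137 = 22572 + 12056 = 34628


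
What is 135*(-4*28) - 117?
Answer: -15237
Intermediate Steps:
135*(-4*28) - 117 = 135*(-112) - 117 = -15120 - 117 = -15237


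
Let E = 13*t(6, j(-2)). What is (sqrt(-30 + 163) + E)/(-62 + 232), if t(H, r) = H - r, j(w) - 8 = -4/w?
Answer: -26/85 + sqrt(133)/170 ≈ -0.23804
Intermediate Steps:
j(w) = 8 - 4/w
E = -52 (E = 13*(6 - (8 - 4/(-2))) = 13*(6 - (8 - 4*(-1/2))) = 13*(6 - (8 + 2)) = 13*(6 - 1*10) = 13*(6 - 10) = 13*(-4) = -52)
(sqrt(-30 + 163) + E)/(-62 + 232) = (sqrt(-30 + 163) - 52)/(-62 + 232) = (sqrt(133) - 52)/170 = (-52 + sqrt(133))*(1/170) = -26/85 + sqrt(133)/170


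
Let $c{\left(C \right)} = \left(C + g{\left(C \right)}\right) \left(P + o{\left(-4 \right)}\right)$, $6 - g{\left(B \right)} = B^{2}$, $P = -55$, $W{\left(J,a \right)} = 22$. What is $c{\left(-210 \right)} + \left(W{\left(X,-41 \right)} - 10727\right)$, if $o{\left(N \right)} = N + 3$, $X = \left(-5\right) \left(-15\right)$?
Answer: $2470319$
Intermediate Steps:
$X = 75$
$o{\left(N \right)} = 3 + N$
$g{\left(B \right)} = 6 - B^{2}$
$c{\left(C \right)} = -336 - 56 C + 56 C^{2}$ ($c{\left(C \right)} = \left(C - \left(-6 + C^{2}\right)\right) \left(-55 + \left(3 - 4\right)\right) = \left(6 + C - C^{2}\right) \left(-55 - 1\right) = \left(6 + C - C^{2}\right) \left(-56\right) = -336 - 56 C + 56 C^{2}$)
$c{\left(-210 \right)} + \left(W{\left(X,-41 \right)} - 10727\right) = \left(-336 - -11760 + 56 \left(-210\right)^{2}\right) + \left(22 - 10727\right) = \left(-336 + 11760 + 56 \cdot 44100\right) - 10705 = \left(-336 + 11760 + 2469600\right) - 10705 = 2481024 - 10705 = 2470319$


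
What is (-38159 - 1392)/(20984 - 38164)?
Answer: 39551/17180 ≈ 2.3022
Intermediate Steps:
(-38159 - 1392)/(20984 - 38164) = -39551/(-17180) = -39551*(-1/17180) = 39551/17180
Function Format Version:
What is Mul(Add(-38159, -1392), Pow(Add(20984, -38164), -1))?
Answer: Rational(39551, 17180) ≈ 2.3022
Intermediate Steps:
Mul(Add(-38159, -1392), Pow(Add(20984, -38164), -1)) = Mul(-39551, Pow(-17180, -1)) = Mul(-39551, Rational(-1, 17180)) = Rational(39551, 17180)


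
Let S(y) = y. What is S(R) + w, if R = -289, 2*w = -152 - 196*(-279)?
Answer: 26977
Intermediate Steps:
w = 27266 (w = (-152 - 196*(-279))/2 = (-152 + 54684)/2 = (1/2)*54532 = 27266)
S(R) + w = -289 + 27266 = 26977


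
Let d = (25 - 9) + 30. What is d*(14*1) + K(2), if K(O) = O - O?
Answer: 644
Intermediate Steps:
K(O) = 0
d = 46 (d = 16 + 30 = 46)
d*(14*1) + K(2) = 46*(14*1) + 0 = 46*14 + 0 = 644 + 0 = 644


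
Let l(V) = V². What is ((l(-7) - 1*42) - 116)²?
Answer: 11881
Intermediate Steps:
((l(-7) - 1*42) - 116)² = (((-7)² - 1*42) - 116)² = ((49 - 42) - 116)² = (7 - 116)² = (-109)² = 11881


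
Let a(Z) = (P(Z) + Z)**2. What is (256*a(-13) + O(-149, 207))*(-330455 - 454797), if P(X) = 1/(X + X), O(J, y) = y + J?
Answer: -444860117384/13 ≈ -3.4220e+10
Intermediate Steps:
O(J, y) = J + y
P(X) = 1/(2*X)
a(Z) = (Z + 1/(2*Z))**2 (a(Z) = (1/(2*Z) + Z)**2 = (Z + 1/(2*Z))**2)
(256*a(-13) + O(-149, 207))*(-330455 - 454797) = (256*(-13 + (1/2)/(-13))**2 + (-149 + 207))*(-330455 - 454797) = (256*(-13 + (1/2)*(-1/13))**2 + 58)*(-785252) = (256*(-13 - 1/26)**2 + 58)*(-785252) = (256*(-339/26)**2 + 58)*(-785252) = (256*(114921/676) + 58)*(-785252) = (7354944/169 + 58)*(-785252) = (7364746/169)*(-785252) = -444860117384/13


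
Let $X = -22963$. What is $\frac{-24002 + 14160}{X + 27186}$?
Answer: $- \frac{9842}{4223} \approx -2.3306$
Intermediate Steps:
$\frac{-24002 + 14160}{X + 27186} = \frac{-24002 + 14160}{-22963 + 27186} = - \frac{9842}{4223}$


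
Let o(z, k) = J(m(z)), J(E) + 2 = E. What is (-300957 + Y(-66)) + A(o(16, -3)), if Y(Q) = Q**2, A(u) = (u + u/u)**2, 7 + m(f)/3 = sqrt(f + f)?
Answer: -295829 - 528*sqrt(2) ≈ -2.9658e+5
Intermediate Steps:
m(f) = -21 + 3*sqrt(2)*sqrt(f) (m(f) = -21 + 3*sqrt(f + f) = -21 + 3*sqrt(2*f) = -21 + 3*(sqrt(2)*sqrt(f)) = -21 + 3*sqrt(2)*sqrt(f))
J(E) = -2 + E
o(z, k) = -23 + 3*sqrt(2)*sqrt(z) (o(z, k) = -2 + (-21 + 3*sqrt(2)*sqrt(z)) = -23 + 3*sqrt(2)*sqrt(z))
A(u) = (1 + u)**2 (A(u) = (u + 1)**2 = (1 + u)**2)
(-300957 + Y(-66)) + A(o(16, -3)) = (-300957 + (-66)**2) + (1 + (-23 + 3*sqrt(2)*sqrt(16)))**2 = (-300957 + 4356) + (1 + (-23 + 3*sqrt(2)*4))**2 = -296601 + (1 + (-23 + 12*sqrt(2)))**2 = -296601 + (-22 + 12*sqrt(2))**2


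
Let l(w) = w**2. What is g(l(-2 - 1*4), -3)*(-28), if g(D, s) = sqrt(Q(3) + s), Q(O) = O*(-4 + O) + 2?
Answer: -56*I ≈ -56.0*I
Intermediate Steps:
Q(O) = 2 + O*(-4 + O)
g(D, s) = sqrt(-1 + s) (g(D, s) = sqrt((2 + 3**2 - 4*3) + s) = sqrt((2 + 9 - 12) + s) = sqrt(-1 + s))
g(l(-2 - 1*4), -3)*(-28) = sqrt(-1 - 3)*(-28) = sqrt(-4)*(-28) = (2*I)*(-28) = -56*I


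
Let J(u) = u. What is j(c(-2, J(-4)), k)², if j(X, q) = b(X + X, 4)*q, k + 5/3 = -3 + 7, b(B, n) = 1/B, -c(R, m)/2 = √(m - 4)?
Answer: -49/1152 ≈ -0.042535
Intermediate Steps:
c(R, m) = -2*√(-4 + m) (c(R, m) = -2*√(m - 4) = -2*√(-4 + m))
k = 7/3 (k = -5/3 + (-3 + 7) = -5/3 + 4 = 7/3 ≈ 2.3333)
j(X, q) = q/(2*X) (j(X, q) = q/(X + X) = q/((2*X)) = (1/(2*X))*q = q/(2*X))
j(c(-2, J(-4)), k)² = ((½)*(7/3)/(-2*√(-4 - 4)))² = ((½)*(7/3)/(-4*I*√2))² = ((½)*(7/3)*(I*√2/8))² = (7*I*√2/48)² = -49/1152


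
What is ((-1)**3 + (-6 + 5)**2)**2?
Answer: 0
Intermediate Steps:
((-1)**3 + (-6 + 5)**2)**2 = (-1 + (-1)**2)**2 = (-1 + 1)**2 = 0**2 = 0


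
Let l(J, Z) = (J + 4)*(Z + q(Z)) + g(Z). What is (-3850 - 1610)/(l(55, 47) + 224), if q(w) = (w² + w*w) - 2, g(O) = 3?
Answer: -455/21962 ≈ -0.020718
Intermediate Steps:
q(w) = -2 + 2*w² (q(w) = (w² + w²) - 2 = 2*w² - 2 = -2 + 2*w²)
l(J, Z) = 3 + (4 + J)*(-2 + Z + 2*Z²) (l(J, Z) = (J + 4)*(Z + (-2 + 2*Z²)) + 3 = (4 + J)*(-2 + Z + 2*Z²) + 3 = 3 + (4 + J)*(-2 + Z + 2*Z²))
(-3850 - 1610)/(l(55, 47) + 224) = (-3850 - 1610)/((-5 + 4*47 + 8*47² + 55*47 + 2*55*(-1 + 47²)) + 224) = -5460/((-5 + 188 + 8*2209 + 2585 + 2*55*(-1 + 2209)) + 224) = -5460/((-5 + 188 + 17672 + 2585 + 2*55*2208) + 224) = -5460/((-5 + 188 + 17672 + 2585 + 242880) + 224) = -5460/(263320 + 224) = -5460/263544 = -5460*1/263544 = -455/21962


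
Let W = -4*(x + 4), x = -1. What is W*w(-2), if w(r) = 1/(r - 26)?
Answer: 3/7 ≈ 0.42857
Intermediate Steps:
w(r) = 1/(-26 + r)
W = -12 (W = -4*(-1 + 4) = -4*3 = -12)
W*w(-2) = -12/(-26 - 2) = -12/(-28) = -12*(-1/28) = 3/7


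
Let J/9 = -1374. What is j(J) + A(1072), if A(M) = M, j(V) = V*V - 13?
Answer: 152919015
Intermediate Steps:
J = -12366 (J = 9*(-1374) = -12366)
j(V) = -13 + V**2 (j(V) = V**2 - 13 = -13 + V**2)
j(J) + A(1072) = (-13 + (-12366)**2) + 1072 = (-13 + 152917956) + 1072 = 152917943 + 1072 = 152919015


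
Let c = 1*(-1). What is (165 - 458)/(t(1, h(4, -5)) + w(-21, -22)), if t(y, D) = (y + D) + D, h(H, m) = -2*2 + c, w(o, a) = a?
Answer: 293/31 ≈ 9.4516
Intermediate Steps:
c = -1
h(H, m) = -5 (h(H, m) = -2*2 - 1 = -4 - 1 = -5)
t(y, D) = y + 2*D (t(y, D) = (D + y) + D = y + 2*D)
(165 - 458)/(t(1, h(4, -5)) + w(-21, -22)) = (165 - 458)/((1 + 2*(-5)) - 22) = -293/((1 - 10) - 22) = -293/(-9 - 22) = -293/(-31) = -293*(-1/31) = 293/31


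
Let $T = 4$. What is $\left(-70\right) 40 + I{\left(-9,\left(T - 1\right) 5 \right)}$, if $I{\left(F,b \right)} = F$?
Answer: $-2809$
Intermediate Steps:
$\left(-70\right) 40 + I{\left(-9,\left(T - 1\right) 5 \right)} = \left(-70\right) 40 - 9 = -2800 - 9 = -2809$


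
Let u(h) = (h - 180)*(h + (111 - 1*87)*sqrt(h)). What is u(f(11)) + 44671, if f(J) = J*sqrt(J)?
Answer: 46002 - 4320*11**(3/4) - 1980*sqrt(11) + 2904*11**(1/4) ≈ 18630.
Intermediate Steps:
f(J) = J**(3/2)
u(h) = (-180 + h)*(h + 24*sqrt(h)) (u(h) = (-180 + h)*(h + (111 - 87)*sqrt(h)) = (-180 + h)*(h + 24*sqrt(h)))
u(f(11)) + 44671 = ((11**(3/2))**2 - 4320*11**(3/4) - 1980*sqrt(11) + 24*(11**(3/2))**(3/2)) + 44671 = ((11*sqrt(11))**2 - 4320*11**(3/4) - 1980*sqrt(11) + 24*(11*sqrt(11))**(3/2)) + 44671 = (1331 - 4320*11**(3/4) - 1980*sqrt(11) + 24*(121*11**(1/4))) + 44671 = (1331 - 4320*11**(3/4) - 1980*sqrt(11) + 2904*11**(1/4)) + 44671 = 46002 - 4320*11**(3/4) - 1980*sqrt(11) + 2904*11**(1/4)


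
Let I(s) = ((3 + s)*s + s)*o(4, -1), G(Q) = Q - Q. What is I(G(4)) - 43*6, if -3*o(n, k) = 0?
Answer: -258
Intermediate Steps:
o(n, k) = 0 (o(n, k) = -⅓*0 = 0)
G(Q) = 0
I(s) = 0 (I(s) = ((3 + s)*s + s)*0 = (s*(3 + s) + s)*0 = (s + s*(3 + s))*0 = 0)
I(G(4)) - 43*6 = 0 - 43*6 = 0 - 258 = -258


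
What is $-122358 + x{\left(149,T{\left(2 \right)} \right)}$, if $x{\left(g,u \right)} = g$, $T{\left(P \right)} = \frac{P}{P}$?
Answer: $-122209$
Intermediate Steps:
$T{\left(P \right)} = 1$
$-122358 + x{\left(149,T{\left(2 \right)} \right)} = -122358 + 149 = -122209$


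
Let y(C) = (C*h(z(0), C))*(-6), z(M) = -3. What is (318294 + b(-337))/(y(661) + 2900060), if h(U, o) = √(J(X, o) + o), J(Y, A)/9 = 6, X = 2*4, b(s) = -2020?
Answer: 45860678822/419955082853 + 313585671*√715/2099775414265 ≈ 0.11320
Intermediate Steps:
X = 8
J(Y, A) = 54 (J(Y, A) = 9*6 = 54)
h(U, o) = √(54 + o)
y(C) = -6*C*√(54 + C) (y(C) = (C*√(54 + C))*(-6) = -6*C*√(54 + C))
(318294 + b(-337))/(y(661) + 2900060) = (318294 - 2020)/(-6*661*√(54 + 661) + 2900060) = 316274/(-6*661*√715 + 2900060) = 316274/(-3966*√715 + 2900060) = 316274/(2900060 - 3966*√715)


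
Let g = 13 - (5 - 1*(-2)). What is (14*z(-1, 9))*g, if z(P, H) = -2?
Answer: -168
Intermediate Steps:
g = 6 (g = 13 - (5 + 2) = 13 - 1*7 = 13 - 7 = 6)
(14*z(-1, 9))*g = (14*(-2))*6 = -28*6 = -168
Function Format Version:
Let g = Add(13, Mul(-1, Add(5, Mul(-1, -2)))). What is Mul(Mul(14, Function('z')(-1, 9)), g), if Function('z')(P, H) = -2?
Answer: -168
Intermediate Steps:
g = 6 (g = Add(13, Mul(-1, Add(5, 2))) = Add(13, Mul(-1, 7)) = Add(13, -7) = 6)
Mul(Mul(14, Function('z')(-1, 9)), g) = Mul(Mul(14, -2), 6) = Mul(-28, 6) = -168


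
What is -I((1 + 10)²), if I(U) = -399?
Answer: 399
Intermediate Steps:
-I((1 + 10)²) = -1*(-399) = 399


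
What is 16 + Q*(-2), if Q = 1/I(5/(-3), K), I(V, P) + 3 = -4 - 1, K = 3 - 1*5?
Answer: 65/4 ≈ 16.250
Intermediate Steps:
K = -2 (K = 3 - 5 = -2)
I(V, P) = -8 (I(V, P) = -3 + (-4 - 1) = -3 - 5 = -8)
Q = -⅛ (Q = 1/(-8) = -⅛ ≈ -0.12500)
16 + Q*(-2) = 16 - ⅛*(-2) = 16 + ¼ = 65/4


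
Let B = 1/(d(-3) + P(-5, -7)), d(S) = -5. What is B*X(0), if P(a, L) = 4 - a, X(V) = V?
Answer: 0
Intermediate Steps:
B = ¼ (B = 1/(-5 + (4 - 1*(-5))) = 1/(-5 + (4 + 5)) = 1/(-5 + 9) = 1/4 = ¼ ≈ 0.25000)
B*X(0) = (¼)*0 = 0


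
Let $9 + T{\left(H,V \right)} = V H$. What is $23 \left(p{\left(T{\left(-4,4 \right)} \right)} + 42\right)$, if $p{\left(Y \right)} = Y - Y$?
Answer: $966$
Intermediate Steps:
$T{\left(H,V \right)} = -9 + H V$ ($T{\left(H,V \right)} = -9 + V H = -9 + H V$)
$p{\left(Y \right)} = 0$
$23 \left(p{\left(T{\left(-4,4 \right)} \right)} + 42\right) = 23 \left(0 + 42\right) = 23 \cdot 42 = 966$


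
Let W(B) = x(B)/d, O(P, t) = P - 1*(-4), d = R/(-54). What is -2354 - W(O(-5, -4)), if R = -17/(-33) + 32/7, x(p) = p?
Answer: -2778424/1175 ≈ -2364.6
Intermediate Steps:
R = 1175/231 (R = -17*(-1/33) + 32*(⅐) = 17/33 + 32/7 = 1175/231 ≈ 5.0866)
d = -1175/12474 (d = (1175/231)/(-54) = (1175/231)*(-1/54) = -1175/12474 ≈ -0.094196)
O(P, t) = 4 + P (O(P, t) = P + 4 = 4 + P)
W(B) = -12474*B/1175 (W(B) = B/(-1175/12474) = B*(-12474/1175) = -12474*B/1175)
-2354 - W(O(-5, -4)) = -2354 - (-12474)*(4 - 5)/1175 = -2354 - (-12474)*(-1)/1175 = -2354 - 1*12474/1175 = -2354 - 12474/1175 = -2778424/1175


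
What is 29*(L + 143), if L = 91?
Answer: 6786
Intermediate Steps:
29*(L + 143) = 29*(91 + 143) = 29*234 = 6786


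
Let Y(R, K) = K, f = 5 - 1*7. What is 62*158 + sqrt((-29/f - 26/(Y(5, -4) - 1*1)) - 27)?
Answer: 9796 + I*sqrt(730)/10 ≈ 9796.0 + 2.7019*I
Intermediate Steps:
f = -2 (f = 5 - 7 = -2)
62*158 + sqrt((-29/f - 26/(Y(5, -4) - 1*1)) - 27) = 62*158 + sqrt((-29/(-2) - 26/(-4 - 1*1)) - 27) = 9796 + sqrt((-29*(-1/2) - 26/(-4 - 1)) - 27) = 9796 + sqrt((29/2 - 26/(-5)) - 27) = 9796 + sqrt((29/2 - 26*(-1/5)) - 27) = 9796 + sqrt((29/2 + 26/5) - 27) = 9796 + sqrt(197/10 - 27) = 9796 + sqrt(-73/10) = 9796 + I*sqrt(730)/10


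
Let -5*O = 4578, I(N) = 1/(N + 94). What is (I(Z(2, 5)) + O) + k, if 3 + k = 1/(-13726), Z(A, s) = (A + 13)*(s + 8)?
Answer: -18219509517/19834070 ≈ -918.60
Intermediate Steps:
Z(A, s) = (8 + s)*(13 + A) (Z(A, s) = (13 + A)*(8 + s) = (8 + s)*(13 + A))
I(N) = 1/(94 + N)
k = -41179/13726 (k = -3 + 1/(-13726) = -3 - 1/13726 = -41179/13726 ≈ -3.0001)
O = -4578/5 (O = -⅕*4578 = -4578/5 ≈ -915.60)
(I(Z(2, 5)) + O) + k = (1/(94 + (104 + 8*2 + 13*5 + 2*5)) - 4578/5) - 41179/13726 = (1/(94 + (104 + 16 + 65 + 10)) - 4578/5) - 41179/13726 = (1/(94 + 195) - 4578/5) - 41179/13726 = (1/289 - 4578/5) - 41179/13726 = -1323037/1445 - 41179/13726 = -18219509517/19834070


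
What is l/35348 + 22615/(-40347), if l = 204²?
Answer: 219921433/356546439 ≈ 0.61681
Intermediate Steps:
l = 41616
l/35348 + 22615/(-40347) = 41616/35348 + 22615/(-40347) = 41616*(1/35348) + 22615*(-1/40347) = 10404/8837 - 22615/40347 = 219921433/356546439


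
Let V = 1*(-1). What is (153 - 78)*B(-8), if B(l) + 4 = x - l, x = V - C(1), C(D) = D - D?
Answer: 225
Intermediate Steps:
C(D) = 0
V = -1
x = -1 (x = -1 - 1*0 = -1 + 0 = -1)
B(l) = -5 - l (B(l) = -4 + (-1 - l) = -5 - l)
(153 - 78)*B(-8) = (153 - 78)*(-5 - 1*(-8)) = 75*(-5 + 8) = 75*3 = 225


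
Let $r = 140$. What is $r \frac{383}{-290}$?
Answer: $- \frac{5362}{29} \approx -184.9$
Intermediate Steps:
$r \frac{383}{-290} = 140 \frac{383}{-290} = 140 \cdot 383 \left(- \frac{1}{290}\right) = 140 \left(- \frac{383}{290}\right) = - \frac{5362}{29}$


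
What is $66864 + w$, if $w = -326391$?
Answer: $-259527$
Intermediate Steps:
$66864 + w = 66864 - 326391 = -259527$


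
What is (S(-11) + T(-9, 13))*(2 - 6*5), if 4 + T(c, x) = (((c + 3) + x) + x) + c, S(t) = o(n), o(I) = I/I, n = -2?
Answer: -224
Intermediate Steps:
o(I) = 1
S(t) = 1
T(c, x) = -1 + 2*c + 2*x (T(c, x) = -4 + ((((c + 3) + x) + x) + c) = -4 + ((((3 + c) + x) + x) + c) = -4 + (((3 + c + x) + x) + c) = -4 + ((3 + c + 2*x) + c) = -4 + (3 + 2*c + 2*x) = -1 + 2*c + 2*x)
(S(-11) + T(-9, 13))*(2 - 6*5) = (1 + (-1 + 2*(-9) + 2*13))*(2 - 6*5) = (1 + (-1 - 18 + 26))*(2 - 30) = (1 + 7)*(-28) = 8*(-28) = -224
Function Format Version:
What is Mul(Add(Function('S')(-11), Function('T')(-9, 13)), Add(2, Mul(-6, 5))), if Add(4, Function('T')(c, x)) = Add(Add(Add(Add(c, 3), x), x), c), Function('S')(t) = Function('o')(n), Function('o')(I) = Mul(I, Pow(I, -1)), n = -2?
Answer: -224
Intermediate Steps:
Function('o')(I) = 1
Function('S')(t) = 1
Function('T')(c, x) = Add(-1, Mul(2, c), Mul(2, x)) (Function('T')(c, x) = Add(-4, Add(Add(Add(Add(c, 3), x), x), c)) = Add(-4, Add(Add(Add(Add(3, c), x), x), c)) = Add(-4, Add(Add(Add(3, c, x), x), c)) = Add(-4, Add(Add(3, c, Mul(2, x)), c)) = Add(-4, Add(3, Mul(2, c), Mul(2, x))) = Add(-1, Mul(2, c), Mul(2, x)))
Mul(Add(Function('S')(-11), Function('T')(-9, 13)), Add(2, Mul(-6, 5))) = Mul(Add(1, Add(-1, Mul(2, -9), Mul(2, 13))), Add(2, Mul(-6, 5))) = Mul(Add(1, Add(-1, -18, 26)), Add(2, -30)) = Mul(Add(1, 7), -28) = Mul(8, -28) = -224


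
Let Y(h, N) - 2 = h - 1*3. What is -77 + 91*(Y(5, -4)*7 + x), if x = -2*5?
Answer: 1561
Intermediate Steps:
Y(h, N) = -1 + h (Y(h, N) = 2 + (h - 1*3) = 2 + (h - 3) = 2 + (-3 + h) = -1 + h)
x = -10 (x = -1*10 = -10)
-77 + 91*(Y(5, -4)*7 + x) = -77 + 91*((-1 + 5)*7 - 10) = -77 + 91*(4*7 - 10) = -77 + 91*(28 - 10) = -77 + 91*18 = -77 + 1638 = 1561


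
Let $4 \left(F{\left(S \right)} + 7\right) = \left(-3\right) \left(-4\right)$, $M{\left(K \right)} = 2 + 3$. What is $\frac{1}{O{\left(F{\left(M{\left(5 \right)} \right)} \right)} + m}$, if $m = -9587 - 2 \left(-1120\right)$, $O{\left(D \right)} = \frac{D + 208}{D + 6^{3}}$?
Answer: $- \frac{53}{389340} \approx -0.00013613$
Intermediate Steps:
$M{\left(K \right)} = 5$
$F{\left(S \right)} = -4$ ($F{\left(S \right)} = -7 + \frac{\left(-3\right) \left(-4\right)}{4} = -7 + \frac{1}{4} \cdot 12 = -7 + 3 = -4$)
$O{\left(D \right)} = \frac{208 + D}{216 + D}$ ($O{\left(D \right)} = \frac{208 + D}{D + 216} = \frac{208 + D}{216 + D}$)
$m = -7347$ ($m = -9587 - -2240 = -9587 + 2240 = -7347$)
$\frac{1}{O{\left(F{\left(M{\left(5 \right)} \right)} \right)} + m} = \frac{1}{\frac{208 - 4}{216 - 4} - 7347} = \frac{1}{\frac{1}{212} \cdot 204 - 7347} = \frac{1}{\frac{51}{53} - 7347} = \frac{1}{- \frac{389340}{53}} = - \frac{53}{389340}$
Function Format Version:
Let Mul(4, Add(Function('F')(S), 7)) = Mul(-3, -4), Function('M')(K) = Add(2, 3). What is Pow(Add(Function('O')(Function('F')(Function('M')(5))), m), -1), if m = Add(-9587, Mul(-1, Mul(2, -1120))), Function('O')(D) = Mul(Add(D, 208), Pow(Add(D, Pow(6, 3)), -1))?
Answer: Rational(-53, 389340) ≈ -0.00013613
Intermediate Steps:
Function('M')(K) = 5
Function('F')(S) = -4 (Function('F')(S) = Add(-7, Mul(Rational(1, 4), Mul(-3, -4))) = Add(-7, Mul(Rational(1, 4), 12)) = Add(-7, 3) = -4)
Function('O')(D) = Mul(Pow(Add(216, D), -1), Add(208, D)) (Function('O')(D) = Mul(Add(208, D), Pow(Add(D, 216), -1)) = Mul(Add(208, D), Pow(Add(216, D), -1)) = Mul(Pow(Add(216, D), -1), Add(208, D)))
m = -7347 (m = Add(-9587, Mul(-1, -2240)) = Add(-9587, 2240) = -7347)
Pow(Add(Function('O')(Function('F')(Function('M')(5))), m), -1) = Pow(Add(Mul(Pow(Add(216, -4), -1), Add(208, -4)), -7347), -1) = Pow(Add(Mul(Pow(212, -1), 204), -7347), -1) = Pow(Add(Mul(Rational(1, 212), 204), -7347), -1) = Pow(Add(Rational(51, 53), -7347), -1) = Pow(Rational(-389340, 53), -1) = Rational(-53, 389340)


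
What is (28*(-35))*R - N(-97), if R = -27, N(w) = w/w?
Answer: 26459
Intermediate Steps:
N(w) = 1
(28*(-35))*R - N(-97) = (28*(-35))*(-27) - 1*1 = -980*(-27) - 1 = 26460 - 1 = 26459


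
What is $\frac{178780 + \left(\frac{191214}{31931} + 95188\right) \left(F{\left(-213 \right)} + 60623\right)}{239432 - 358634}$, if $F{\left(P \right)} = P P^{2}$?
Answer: $\frac{4864928483613588}{634373177} \approx 7.6689 \cdot 10^{6}$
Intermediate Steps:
$F{\left(P \right)} = P^{3}$
$\frac{178780 + \left(\frac{191214}{31931} + 95188\right) \left(F{\left(-213 \right)} + 60623\right)}{239432 - 358634} = \frac{178780 + \left(\frac{191214}{31931} + 95188\right) \left(\left(-213\right)^{3} + 60623\right)}{239432 - 358634} = \frac{178780 + \left(191214 \cdot \frac{1}{31931} + 95188\right) \left(-9663597 + 60623\right)}{-119202} = \left(178780 + \left(\frac{191214}{31931} + 95188\right) \left(-9602974\right)\right) \left(- \frac{1}{119202}\right) = \left(178780 + \frac{3039639242}{31931} \left(-9602974\right)\right) \left(- \frac{1}{119202}\right) = \left(178780 - \frac{29189576610305708}{31931}\right) \left(- \frac{1}{119202}\right) = \left(- \frac{29189570901681528}{31931}\right) \left(- \frac{1}{119202}\right) = \frac{4864928483613588}{634373177}$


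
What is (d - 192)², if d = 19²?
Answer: 28561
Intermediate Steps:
d = 361
(d - 192)² = (361 - 192)² = 169² = 28561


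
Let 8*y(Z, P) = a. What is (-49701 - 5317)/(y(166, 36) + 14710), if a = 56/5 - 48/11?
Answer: -3025990/809097 ≈ -3.7400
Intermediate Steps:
a = 376/55 (a = 56*(⅕) - 48*1/11 = 56/5 - 48/11 = 376/55 ≈ 6.8364)
y(Z, P) = 47/55 (y(Z, P) = (⅛)*(376/55) = 47/55)
(-49701 - 5317)/(y(166, 36) + 14710) = (-49701 - 5317)/(47/55 + 14710) = -55018/809097/55 = -55018*55/809097 = -3025990/809097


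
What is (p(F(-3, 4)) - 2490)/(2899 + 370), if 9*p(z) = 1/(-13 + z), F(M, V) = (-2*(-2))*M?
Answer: -560251/735525 ≈ -0.76170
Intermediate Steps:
F(M, V) = 4*M
p(z) = 1/(9*(-13 + z))
(p(F(-3, 4)) - 2490)/(2899 + 370) = (1/(9*(-13 + 4*(-3))) - 2490)/(2899 + 370) = (1/(9*(-13 - 12)) - 2490)/3269 = ((1/9)/(-25) - 2490)*(1/3269) = ((1/9)*(-1/25) - 2490)*(1/3269) = (-1/225 - 2490)*(1/3269) = -560251/225*1/3269 = -560251/735525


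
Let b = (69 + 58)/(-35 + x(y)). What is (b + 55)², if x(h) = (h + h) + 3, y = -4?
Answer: 4297329/1600 ≈ 2685.8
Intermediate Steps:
x(h) = 3 + 2*h (x(h) = 2*h + 3 = 3 + 2*h)
b = -127/40 (b = (69 + 58)/(-35 + (3 + 2*(-4))) = 127/(-35 + (3 - 8)) = 127/(-35 - 5) = 127/(-40) = 127*(-1/40) = -127/40 ≈ -3.1750)
(b + 55)² = (-127/40 + 55)² = (2073/40)² = 4297329/1600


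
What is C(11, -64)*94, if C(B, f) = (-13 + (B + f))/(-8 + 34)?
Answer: -3102/13 ≈ -238.62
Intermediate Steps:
C(B, f) = -½ + B/26 + f/26 (C(B, f) = (-13 + B + f)/26 = (-13 + B + f)*(1/26) = -½ + B/26 + f/26)
C(11, -64)*94 = (-½ + (1/26)*11 + (1/26)*(-64))*94 = (-½ + 11/26 - 32/13)*94 = -33/13*94 = -3102/13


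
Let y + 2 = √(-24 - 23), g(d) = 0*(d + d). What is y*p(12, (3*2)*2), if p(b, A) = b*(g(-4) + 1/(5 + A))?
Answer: -24/17 + 12*I*√47/17 ≈ -1.4118 + 4.8393*I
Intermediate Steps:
g(d) = 0 (g(d) = 0*(2*d) = 0)
p(b, A) = b/(5 + A) (p(b, A) = b*(0 + 1/(5 + A)) = b/(5 + A))
y = -2 + I*√47 (y = -2 + √(-24 - 23) = -2 + √(-47) = -2 + I*√47 ≈ -2.0 + 6.8557*I)
y*p(12, (3*2)*2) = (-2 + I*√47)*(12/(5 + (3*2)*2)) = (-2 + I*√47)*(12/(5 + 6*2)) = (-2 + I*√47)*(12/(5 + 12)) = (-2 + I*√47)*(12/17) = -24/17 + 12*I*√47/17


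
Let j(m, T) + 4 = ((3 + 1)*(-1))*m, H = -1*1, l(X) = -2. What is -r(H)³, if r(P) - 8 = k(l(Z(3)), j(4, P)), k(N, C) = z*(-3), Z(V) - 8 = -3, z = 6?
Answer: 1000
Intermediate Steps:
Z(V) = 5 (Z(V) = 8 - 3 = 5)
H = -1
j(m, T) = -4 - 4*m (j(m, T) = -4 + ((3 + 1)*(-1))*m = -4 + (4*(-1))*m = -4 - 4*m)
k(N, C) = -18 (k(N, C) = 6*(-3) = -18)
r(P) = -10 (r(P) = 8 - 18 = -10)
-r(H)³ = -1*(-10)³ = -1*(-1000) = 1000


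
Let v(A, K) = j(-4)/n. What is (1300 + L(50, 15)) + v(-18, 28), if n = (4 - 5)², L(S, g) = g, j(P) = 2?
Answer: 1317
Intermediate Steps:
n = 1 (n = (-1)² = 1)
v(A, K) = 2 (v(A, K) = 2/1 = 2*1 = 2)
(1300 + L(50, 15)) + v(-18, 28) = (1300 + 15) + 2 = 1315 + 2 = 1317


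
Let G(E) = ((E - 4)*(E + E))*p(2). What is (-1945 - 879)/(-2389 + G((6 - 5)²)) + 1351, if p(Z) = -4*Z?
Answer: 3165515/2341 ≈ 1352.2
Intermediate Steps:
G(E) = -16*E*(-4 + E) (G(E) = ((E - 4)*(E + E))*(-4*2) = ((-4 + E)*(2*E))*(-8) = (2*E*(-4 + E))*(-8) = -16*E*(-4 + E))
(-1945 - 879)/(-2389 + G((6 - 5)²)) + 1351 = (-1945 - 879)/(-2389 + 16*(6 - 5)²*(4 - (6 - 5)²)) + 1351 = -2824/(-2389 + 16*1²*(4 - 1*1²)) + 1351 = -2824/(-2389 + 16*1*(4 - 1*1)) + 1351 = -2824/(-2389 + 16*1*(4 - 1)) + 1351 = -2824/(-2389 + 16*1*3) + 1351 = -2824/(-2389 + 48) + 1351 = -2824/(-2341) + 1351 = -2824*(-1/2341) + 1351 = 2824/2341 + 1351 = 3165515/2341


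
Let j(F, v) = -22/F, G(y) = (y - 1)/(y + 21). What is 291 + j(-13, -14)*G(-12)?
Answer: 2597/9 ≈ 288.56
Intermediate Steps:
G(y) = (-1 + y)/(21 + y)
291 + j(-13, -14)*G(-12) = 291 + (-22/(-13))*((-1 - 12)/(21 - 12)) = 291 + (-22*(-1/13))*(-13/9) = 291 + 22*((1/9)*(-13))/13 = 291 + (22/13)*(-13/9) = 291 - 22/9 = 2597/9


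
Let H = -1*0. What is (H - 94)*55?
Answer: -5170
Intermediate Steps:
H = 0
(H - 94)*55 = (0 - 94)*55 = -94*55 = -5170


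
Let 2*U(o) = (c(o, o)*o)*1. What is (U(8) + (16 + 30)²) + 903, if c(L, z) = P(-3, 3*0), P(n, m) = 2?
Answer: 3027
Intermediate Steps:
c(L, z) = 2
U(o) = o (U(o) = ((2*o)*1)/2 = (2*o)/2 = o)
(U(8) + (16 + 30)²) + 903 = (8 + (16 + 30)²) + 903 = (8 + 46²) + 903 = (8 + 2116) + 903 = 2124 + 903 = 3027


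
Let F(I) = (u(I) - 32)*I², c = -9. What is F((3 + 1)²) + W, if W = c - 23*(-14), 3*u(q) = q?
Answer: -19541/3 ≈ -6513.7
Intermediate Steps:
u(q) = q/3
W = 313 (W = -9 - 23*(-14) = -9 + 322 = 313)
F(I) = I²*(-32 + I/3) (F(I) = (I/3 - 32)*I² = (-32 + I/3)*I² = I²*(-32 + I/3))
F((3 + 1)²) + W = ((3 + 1)²)²*(-96 + (3 + 1)²)/3 + 313 = (4²)²*(-96 + 4²)/3 + 313 = (⅓)*16²*(-96 + 16) + 313 = (⅓)*256*(-80) + 313 = -20480/3 + 313 = -19541/3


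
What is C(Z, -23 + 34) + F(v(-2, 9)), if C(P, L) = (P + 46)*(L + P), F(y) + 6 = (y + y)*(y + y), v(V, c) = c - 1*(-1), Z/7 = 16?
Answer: 19828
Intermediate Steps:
Z = 112 (Z = 7*16 = 112)
v(V, c) = 1 + c (v(V, c) = c + 1 = 1 + c)
F(y) = -6 + 4*y**2 (F(y) = -6 + (y + y)*(y + y) = -6 + (2*y)*(2*y) = -6 + 4*y**2)
C(P, L) = (46 + P)*(L + P)
C(Z, -23 + 34) + F(v(-2, 9)) = (112**2 + 46*(-23 + 34) + 46*112 + (-23 + 34)*112) + (-6 + 4*(1 + 9)**2) = (12544 + 46*11 + 5152 + 11*112) + (-6 + 4*10**2) = (12544 + 506 + 5152 + 1232) + (-6 + 4*100) = 19434 + (-6 + 400) = 19434 + 394 = 19828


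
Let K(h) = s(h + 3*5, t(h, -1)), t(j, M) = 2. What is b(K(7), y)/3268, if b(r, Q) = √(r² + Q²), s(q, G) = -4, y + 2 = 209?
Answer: √42865/3268 ≈ 0.063353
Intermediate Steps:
y = 207 (y = -2 + 209 = 207)
K(h) = -4
b(r, Q) = √(Q² + r²)
b(K(7), y)/3268 = √(207² + (-4)²)/3268 = √(42849 + 16)*(1/3268) = √42865*(1/3268) = √42865/3268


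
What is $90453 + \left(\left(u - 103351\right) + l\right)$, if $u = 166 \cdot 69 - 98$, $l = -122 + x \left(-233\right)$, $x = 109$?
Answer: $-27061$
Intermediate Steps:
$l = -25519$ ($l = -122 + 109 \left(-233\right) = -122 - 25397 = -25519$)
$u = 11356$ ($u = 11454 - 98 = 11356$)
$90453 + \left(\left(u - 103351\right) + l\right) = 90453 + \left(\left(11356 - 103351\right) - 25519\right) = 90453 - 117514 = -27061$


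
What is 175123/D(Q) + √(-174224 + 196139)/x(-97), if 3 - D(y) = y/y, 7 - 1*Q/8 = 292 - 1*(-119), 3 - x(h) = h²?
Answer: 175123/2 - 3*√2435/9406 ≈ 87562.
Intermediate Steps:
x(h) = 3 - h²
Q = -3232 (Q = 56 - 8*(292 - 1*(-119)) = 56 - 8*(292 + 119) = 56 - 8*411 = 56 - 3288 = -3232)
D(y) = 2 (D(y) = 3 - y/y = 3 - 1*1 = 3 - 1 = 2)
175123/D(Q) + √(-174224 + 196139)/x(-97) = 175123/2 + √(-174224 + 196139)/(3 - 1*(-97)²) = 175123*(½) + √21915/(3 - 1*9409) = 175123/2 + (3*√2435)/(3 - 9409) = 175123/2 + (3*√2435)/(-9406) = 175123/2 + (3*√2435)*(-1/9406) = 175123/2 - 3*√2435/9406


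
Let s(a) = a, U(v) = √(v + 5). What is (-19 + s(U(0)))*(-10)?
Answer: 190 - 10*√5 ≈ 167.64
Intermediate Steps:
U(v) = √(5 + v)
(-19 + s(U(0)))*(-10) = (-19 + √(5 + 0))*(-10) = (-19 + √5)*(-10) = 190 - 10*√5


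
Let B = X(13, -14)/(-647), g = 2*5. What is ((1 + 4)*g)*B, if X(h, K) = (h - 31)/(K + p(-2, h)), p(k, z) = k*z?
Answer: -45/1294 ≈ -0.034776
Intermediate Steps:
X(h, K) = (-31 + h)/(K - 2*h) (X(h, K) = (h - 31)/(K - 2*h) = (-31 + h)/(K - 2*h))
g = 10
B = -9/12940 (B = ((-31 + 13)/(-14 - 2*13))/(-647) = (-18/(-14 - 26))*(-1/647) = (-18/(-40))*(-1/647) = -1/40*(-18)*(-1/647) = (9/20)*(-1/647) = -9/12940 ≈ -0.00069552)
((1 + 4)*g)*B = ((1 + 4)*10)*(-9/12940) = (5*10)*(-9/12940) = 50*(-9/12940) = -45/1294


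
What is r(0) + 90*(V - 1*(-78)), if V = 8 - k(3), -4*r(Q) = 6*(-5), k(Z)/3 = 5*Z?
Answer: 7395/2 ≈ 3697.5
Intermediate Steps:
k(Z) = 15*Z (k(Z) = 3*(5*Z) = 15*Z)
r(Q) = 15/2 (r(Q) = -3*(-5)/2 = -1/4*(-30) = 15/2)
V = -37 (V = 8 - 15*3 = 8 - 1*45 = 8 - 45 = -37)
r(0) + 90*(V - 1*(-78)) = 15/2 + 90*(-37 - 1*(-78)) = 15/2 + 90*(-37 + 78) = 15/2 + 90*41 = 15/2 + 3690 = 7395/2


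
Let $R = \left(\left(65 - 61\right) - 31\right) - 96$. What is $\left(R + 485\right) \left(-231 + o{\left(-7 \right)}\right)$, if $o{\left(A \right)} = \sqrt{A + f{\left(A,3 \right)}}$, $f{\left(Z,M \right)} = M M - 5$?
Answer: $-83622 + 362 i \sqrt{3} \approx -83622.0 + 627.0 i$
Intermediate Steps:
$f{\left(Z,M \right)} = -5 + M^{2}$ ($f{\left(Z,M \right)} = M^{2} - 5 = -5 + M^{2}$)
$o{\left(A \right)} = \sqrt{4 + A}$ ($o{\left(A \right)} = \sqrt{A - \left(5 - 3^{2}\right)} = \sqrt{A + \left(-5 + 9\right)} = \sqrt{A + 4} = \sqrt{4 + A}$)
$R = -123$ ($R = \left(4 - 31\right) - 96 = -27 - 96 = -123$)
$\left(R + 485\right) \left(-231 + o{\left(-7 \right)}\right) = \left(-123 + 485\right) \left(-231 + \sqrt{4 - 7}\right) = 362 \left(-231 + \sqrt{-3}\right) = 362 \left(-231 + i \sqrt{3}\right) = -83622 + 362 i \sqrt{3}$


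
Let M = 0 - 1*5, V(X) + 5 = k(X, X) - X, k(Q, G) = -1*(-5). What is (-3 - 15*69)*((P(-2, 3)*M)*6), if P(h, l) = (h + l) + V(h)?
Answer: 93420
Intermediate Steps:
k(Q, G) = 5
V(X) = -X (V(X) = -5 + (5 - X) = -X)
P(h, l) = l (P(h, l) = (h + l) - h = l)
M = -5 (M = 0 - 5 = -5)
(-3 - 15*69)*((P(-2, 3)*M)*6) = (-3 - 15*69)*((3*(-5))*6) = (-3 - 1035)*(-15*6) = -1038*(-90) = 93420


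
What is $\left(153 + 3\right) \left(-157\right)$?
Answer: $-24492$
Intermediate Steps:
$\left(153 + 3\right) \left(-157\right) = 156 \left(-157\right) = -24492$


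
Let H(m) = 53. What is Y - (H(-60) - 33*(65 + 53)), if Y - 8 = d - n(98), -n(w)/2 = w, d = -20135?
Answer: -16090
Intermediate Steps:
n(w) = -2*w
Y = -19931 (Y = 8 + (-20135 - (-2)*98) = 8 + (-20135 - 1*(-196)) = 8 + (-20135 + 196) = 8 - 19939 = -19931)
Y - (H(-60) - 33*(65 + 53)) = -19931 - (53 - 33*(65 + 53)) = -19931 - (53 - 33*118) = -19931 - (53 - 1*3894) = -19931 - (53 - 3894) = -19931 - 1*(-3841) = -19931 + 3841 = -16090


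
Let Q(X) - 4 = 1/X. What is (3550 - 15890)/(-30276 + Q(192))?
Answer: 2369280/5812223 ≈ 0.40764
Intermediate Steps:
Q(X) = 4 + 1/X
(3550 - 15890)/(-30276 + Q(192)) = (3550 - 15890)/(-30276 + (4 + 1/192)) = -12340/(-30276 + (4 + 1/192)) = -12340/(-30276 + 769/192) = -12340/(-5812223/192) = -12340*(-192/5812223) = 2369280/5812223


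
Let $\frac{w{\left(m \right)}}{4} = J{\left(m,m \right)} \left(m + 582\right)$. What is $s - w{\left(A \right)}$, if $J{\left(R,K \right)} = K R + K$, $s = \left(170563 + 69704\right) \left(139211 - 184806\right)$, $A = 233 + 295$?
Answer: $-12195119145$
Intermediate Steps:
$A = 528$
$s = -10954973865$ ($s = 240267 \left(-45595\right) = -10954973865$)
$J{\left(R,K \right)} = K + K R$
$w{\left(m \right)} = 4 m \left(1 + m\right) \left(582 + m\right)$ ($w{\left(m \right)} = 4 m \left(1 + m\right) \left(m + 582\right) = 4 m \left(1 + m\right) \left(582 + m\right)$)
$s - w{\left(A \right)} = -10954973865 - 4 \cdot 528 \left(1 + 528\right) \left(582 + 528\right) = -10954973865 - 4 \cdot 528 \cdot 529 \cdot 1110 = -10954973865 - 1240145280 = -12195119145$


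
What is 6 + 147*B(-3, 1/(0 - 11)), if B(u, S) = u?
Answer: -435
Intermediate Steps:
6 + 147*B(-3, 1/(0 - 11)) = 6 + 147*(-3) = 6 - 441 = -435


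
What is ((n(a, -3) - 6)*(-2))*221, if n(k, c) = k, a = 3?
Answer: 1326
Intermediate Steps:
((n(a, -3) - 6)*(-2))*221 = ((3 - 6)*(-2))*221 = -3*(-2)*221 = 6*221 = 1326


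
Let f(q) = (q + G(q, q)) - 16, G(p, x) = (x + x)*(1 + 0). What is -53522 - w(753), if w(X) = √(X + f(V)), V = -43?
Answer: -53522 - 4*√38 ≈ -53547.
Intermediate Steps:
G(p, x) = 2*x (G(p, x) = (2*x)*1 = 2*x)
f(q) = -16 + 3*q (f(q) = (q + 2*q) - 16 = 3*q - 16 = -16 + 3*q)
w(X) = √(-145 + X) (w(X) = √(X + (-16 + 3*(-43))) = √(X + (-16 - 129)) = √(X - 145) = √(-145 + X))
-53522 - w(753) = -53522 - √(-145 + 753) = -53522 - √608 = -53522 - 4*√38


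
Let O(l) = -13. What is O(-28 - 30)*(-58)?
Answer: 754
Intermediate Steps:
O(-28 - 30)*(-58) = -13*(-58) = 754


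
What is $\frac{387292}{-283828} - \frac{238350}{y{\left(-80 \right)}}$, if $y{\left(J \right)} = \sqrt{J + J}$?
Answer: $- \frac{96823}{70957} + \frac{23835 i \sqrt{10}}{4} \approx -1.3645 + 18843.0 i$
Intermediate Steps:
$y{\left(J \right)} = \sqrt{2} \sqrt{J}$ ($y{\left(J \right)} = \sqrt{2 J} = \sqrt{2} \sqrt{J}$)
$\frac{387292}{-283828} - \frac{238350}{y{\left(-80 \right)}} = \frac{387292}{-283828} - \frac{238350}{\sqrt{2} \sqrt{-80}} = 387292 \left(- \frac{1}{283828}\right) - \frac{238350}{\sqrt{2} \cdot 4 i \sqrt{5}} = - \frac{96823}{70957} - \frac{238350}{4 i \sqrt{10}} = - \frac{96823}{70957} - 238350 \left(- \frac{i \sqrt{10}}{40}\right) = - \frac{96823}{70957} + \frac{23835 i \sqrt{10}}{4}$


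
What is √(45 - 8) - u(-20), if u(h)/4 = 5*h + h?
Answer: 480 + √37 ≈ 486.08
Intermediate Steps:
u(h) = 24*h (u(h) = 4*(5*h + h) = 4*(6*h) = 24*h)
√(45 - 8) - u(-20) = √(45 - 8) - 24*(-20) = √37 - 1*(-480) = √37 + 480 = 480 + √37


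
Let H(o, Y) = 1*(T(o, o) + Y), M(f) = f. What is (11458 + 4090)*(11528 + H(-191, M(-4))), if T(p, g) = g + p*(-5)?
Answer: 191053824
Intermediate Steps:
T(p, g) = g - 5*p
H(o, Y) = Y - 4*o (H(o, Y) = 1*((o - 5*o) + Y) = 1*(-4*o + Y) = 1*(Y - 4*o) = Y - 4*o)
(11458 + 4090)*(11528 + H(-191, M(-4))) = (11458 + 4090)*(11528 + (-4 - 4*(-191))) = 15548*(11528 + (-4 + 764)) = 15548*(11528 + 760) = 15548*12288 = 191053824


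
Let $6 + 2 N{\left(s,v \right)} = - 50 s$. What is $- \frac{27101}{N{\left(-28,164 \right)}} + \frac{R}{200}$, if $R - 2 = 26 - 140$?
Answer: $- \frac{16763}{425} \approx -39.442$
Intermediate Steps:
$N{\left(s,v \right)} = -3 - 25 s$ ($N{\left(s,v \right)} = -3 + \frac{\left(-50\right) s}{2} = -3 - 25 s$)
$R = -112$ ($R = 2 + \left(26 - 140\right) = 2 - 114 = -112$)
$- \frac{27101}{N{\left(-28,164 \right)}} + \frac{R}{200} = - \frac{27101}{-3 - -700} - \frac{112}{200} = - \frac{27101}{-3 + 700} - \frac{14}{25} = - \frac{27101}{697} - \frac{14}{25} = \left(-27101\right) \frac{1}{697} - \frac{14}{25} = - \frac{661}{17} - \frac{14}{25} = - \frac{16763}{425}$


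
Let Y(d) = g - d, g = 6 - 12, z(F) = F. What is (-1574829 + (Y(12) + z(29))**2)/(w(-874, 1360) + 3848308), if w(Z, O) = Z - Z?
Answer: -393677/962077 ≈ -0.40919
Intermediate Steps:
g = -6
w(Z, O) = 0
Y(d) = -6 - d
(-1574829 + (Y(12) + z(29))**2)/(w(-874, 1360) + 3848308) = (-1574829 + ((-6 - 1*12) + 29)**2)/(0 + 3848308) = (-1574829 + ((-6 - 12) + 29)**2)/3848308 = (-1574829 + (-18 + 29)**2)*(1/3848308) = (-1574829 + 11**2)*(1/3848308) = (-1574829 + 121)*(1/3848308) = -1574708*1/3848308 = -393677/962077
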